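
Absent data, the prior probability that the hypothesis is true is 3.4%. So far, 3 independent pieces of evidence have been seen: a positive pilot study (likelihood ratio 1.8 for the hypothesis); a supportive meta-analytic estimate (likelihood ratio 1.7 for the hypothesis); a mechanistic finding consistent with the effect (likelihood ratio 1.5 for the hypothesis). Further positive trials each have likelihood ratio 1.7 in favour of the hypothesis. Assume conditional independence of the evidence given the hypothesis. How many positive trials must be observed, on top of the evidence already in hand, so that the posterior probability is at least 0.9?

Prior odds = 0.034/0.966 = 17/483.
Combined Bayes factor of the evidence already in hand = 1.8 × 1.7 × 1.5 = 4.59.
Odds after that evidence = (17/483) × 4.59 = 2601/16100.
Target odds = 0.9/0.1 = 9.
Need 1.7ⁿ ≥ 9 ÷ (2601/16100) = 16100/289.
1.7⁷ = 410338673/10000000 falls short of 16100/289 but 1.7⁸ ≈69.7576 reaches it, so n = 8.

8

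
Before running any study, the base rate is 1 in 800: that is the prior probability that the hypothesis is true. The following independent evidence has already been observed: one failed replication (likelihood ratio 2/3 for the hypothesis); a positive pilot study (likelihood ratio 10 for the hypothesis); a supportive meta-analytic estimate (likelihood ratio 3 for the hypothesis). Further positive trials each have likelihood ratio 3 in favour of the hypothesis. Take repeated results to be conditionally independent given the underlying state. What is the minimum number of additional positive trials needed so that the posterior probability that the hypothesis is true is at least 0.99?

8

Prior odds = 0.00125/0.99875 = 1/799.
Combined Bayes factor of the evidence already in hand = (2/3) × 10 × 3 = 20.
Odds after that evidence = (1/799) × 20 = 20/799.
Target odds = 0.99/0.01 = 99.
Need 3ⁿ ≥ 99 ÷ (20/799) = 3955.05.
3⁷ = 2187 falls short of 3955.05 but 3⁸ = 6561 reaches it, so n = 8.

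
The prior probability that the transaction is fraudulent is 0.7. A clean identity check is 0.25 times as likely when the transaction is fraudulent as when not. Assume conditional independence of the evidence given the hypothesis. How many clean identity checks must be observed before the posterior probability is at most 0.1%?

Prior odds = 0.7/0.3 = 7/3.
Likelihood ratio per clean identity check = 0.25.
Target odds: 0.001 ÷ 0.999 = 1/999.
Require 0.25ⁿ ≤ 1/999 ÷ (7/3) = 1/2331.
0.25⁵ = 1/1024 is still above 1/2331 but 0.25⁶ = 1/4096 is at or below it, so n = 6.

6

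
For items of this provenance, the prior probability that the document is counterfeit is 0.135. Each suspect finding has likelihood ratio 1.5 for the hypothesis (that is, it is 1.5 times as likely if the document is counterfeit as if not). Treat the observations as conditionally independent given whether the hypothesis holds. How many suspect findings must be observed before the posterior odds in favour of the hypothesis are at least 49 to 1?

Prior odds = 0.135/0.865 = 27/173.
Likelihood ratio per suspect finding = 1.5.
Target odds = 49.
Need (27/173) × 1.5ⁿ ≥ 49, i.e. 1.5ⁿ ≥ 8477/27.
1.5¹⁴ = 4782969/16384 falls short of 8477/27 but 1.5¹⁵ = 14348907/32768 reaches it, so n = 15.

15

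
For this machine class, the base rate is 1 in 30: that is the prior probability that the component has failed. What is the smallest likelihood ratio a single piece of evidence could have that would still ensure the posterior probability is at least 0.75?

87

Prior odds = (1/30)/(29/30) = 1/29.
Target odds = 0.75/0.25 = 3.
Required Bayes factor = 3 ÷ (1/29) = 87.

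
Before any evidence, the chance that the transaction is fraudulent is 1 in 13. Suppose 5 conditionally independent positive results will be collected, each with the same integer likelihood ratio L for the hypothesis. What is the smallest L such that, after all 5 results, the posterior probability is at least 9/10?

3

Prior odds = (1/13)/(12/13) = 1/12.
Target odds = 0.9/0.1 = 9.
Need L⁵ ≥ 9 ÷ (1/12) = 108.
2⁵ = 32 < 108 ≤ 243 = 3⁵, so L = 3.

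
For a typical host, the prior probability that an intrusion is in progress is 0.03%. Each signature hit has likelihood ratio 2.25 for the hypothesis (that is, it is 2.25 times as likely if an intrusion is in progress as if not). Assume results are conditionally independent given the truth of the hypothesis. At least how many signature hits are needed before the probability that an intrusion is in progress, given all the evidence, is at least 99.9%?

19

Prior odds: 0.0003 ÷ 0.9997 = 3/9997.
Likelihood ratio per signature hit = 2.25.
Target odds: 0.999 ÷ 0.001 = 999.
Need (3/9997) × 2.25ⁿ ≥ 999, i.e. 2.25ⁿ ≥ 3329001.
2.25¹⁸ ≈2.18416e+06 falls short of 3329001 but 2.25¹⁹ ≈4.91437e+06 reaches it, so n = 19.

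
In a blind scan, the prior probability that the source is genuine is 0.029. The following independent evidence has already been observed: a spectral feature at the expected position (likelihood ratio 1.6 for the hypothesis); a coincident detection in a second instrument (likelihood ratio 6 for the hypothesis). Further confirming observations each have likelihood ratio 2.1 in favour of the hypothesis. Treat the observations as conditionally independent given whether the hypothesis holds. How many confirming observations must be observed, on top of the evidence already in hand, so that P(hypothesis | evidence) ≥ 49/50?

7

Prior odds = 0.029/0.971 = 29/971.
Combined Bayes factor of the evidence already in hand = 1.6 × 6 = 9.6.
Odds after that evidence = (29/971) × 9.6 = 1392/4855.
Target odds = 0.98/0.02 = 49.
Need 2.1ⁿ ≥ 49 ÷ (1392/4855) = 237895/1392.
2.1⁶ = 85766121/1000000 falls short of 237895/1392 but 2.1⁷ ≈180.109 reaches it, so n = 7.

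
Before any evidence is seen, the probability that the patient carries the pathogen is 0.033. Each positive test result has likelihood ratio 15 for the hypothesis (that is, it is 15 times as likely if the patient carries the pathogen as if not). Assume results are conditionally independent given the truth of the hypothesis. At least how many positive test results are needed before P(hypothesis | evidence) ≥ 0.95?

Prior odds = 0.033/0.967 = 33/967.
Likelihood ratio per positive test result = 15.
Target posterior odds = 0.95/0.05 = 19.
Need (33/967) × 15ⁿ ≥ 19, i.e. 15ⁿ ≥ 18373/33.
15² = 225 falls short of 18373/33 but 15³ = 3375 reaches it, so n = 3.

3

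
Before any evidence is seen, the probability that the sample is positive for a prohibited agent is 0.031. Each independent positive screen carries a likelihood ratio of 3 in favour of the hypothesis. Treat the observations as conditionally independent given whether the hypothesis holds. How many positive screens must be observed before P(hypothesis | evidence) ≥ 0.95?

6

Prior odds: 0.031 ÷ 0.969 = 31/969.
Likelihood ratio per positive screen = 3.
Target odds: 0.95 ÷ 0.05 = 19.
Need (31/969) × 3ⁿ ≥ 19, i.e. 3ⁿ ≥ 18411/31.
3⁵ = 243 falls short of 18411/31 but 3⁶ = 729 reaches it, so n = 6.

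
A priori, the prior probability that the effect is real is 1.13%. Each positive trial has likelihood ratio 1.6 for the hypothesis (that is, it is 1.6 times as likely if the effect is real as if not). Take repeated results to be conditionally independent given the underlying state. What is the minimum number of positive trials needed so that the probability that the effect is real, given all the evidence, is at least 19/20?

Prior odds: 0.0113 ÷ 0.9887 = 113/9887.
Likelihood ratio per positive trial = 1.6.
Target odds: 0.95 ÷ 0.05 = 19.
Need (113/9887) × 1.6ⁿ ≥ 19, i.e. 1.6ⁿ ≥ 187853/113.
1.6¹⁵ ≈1152.92 falls short of 187853/113 but 1.6¹⁶ ≈1844.67 reaches it, so n = 16.

16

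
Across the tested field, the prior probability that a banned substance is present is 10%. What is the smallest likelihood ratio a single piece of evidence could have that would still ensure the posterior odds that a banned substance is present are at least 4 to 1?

36

Prior odds = 0.1/0.9 = 1/9.
Target odds = 4.
Required Bayes factor = 4 ÷ (1/9) = 36.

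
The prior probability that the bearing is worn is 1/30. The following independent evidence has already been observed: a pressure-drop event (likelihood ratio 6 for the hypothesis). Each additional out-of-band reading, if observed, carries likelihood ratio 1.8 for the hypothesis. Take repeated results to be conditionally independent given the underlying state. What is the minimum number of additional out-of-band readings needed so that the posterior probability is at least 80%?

6

Prior odds = (1/30)/(29/30) = 1/29.
Bayes factor of the evidence already in hand = 6.
Odds after that evidence = (1/29) × 6 = 6/29.
Target odds = 0.8/0.2 = 4.
Need 1.8ⁿ ≥ 4 ÷ (6/29) = 58/3.
1.8⁵ = 18.89568 falls short of 58/3 but 1.8⁶ = 531441/15625 reaches it, so n = 6.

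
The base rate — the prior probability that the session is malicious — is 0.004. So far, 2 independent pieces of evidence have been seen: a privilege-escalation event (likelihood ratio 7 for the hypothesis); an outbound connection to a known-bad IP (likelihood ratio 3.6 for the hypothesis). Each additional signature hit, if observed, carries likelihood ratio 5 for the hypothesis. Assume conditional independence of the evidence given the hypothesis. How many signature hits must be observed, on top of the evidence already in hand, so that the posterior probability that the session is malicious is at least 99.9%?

6

Prior odds = 0.004/0.996 = 1/249.
Combined Bayes factor of the evidence already in hand = 7 × 3.6 = 25.2.
Odds after that evidence = (1/249) × 25.2 = 42/415.
Target odds = 0.999/0.001 = 999.
Need 5ⁿ ≥ 999 ÷ (42/415) = 138195/14.
5⁵ = 3125 falls short of 138195/14 but 5⁶ = 15625 reaches it, so n = 6.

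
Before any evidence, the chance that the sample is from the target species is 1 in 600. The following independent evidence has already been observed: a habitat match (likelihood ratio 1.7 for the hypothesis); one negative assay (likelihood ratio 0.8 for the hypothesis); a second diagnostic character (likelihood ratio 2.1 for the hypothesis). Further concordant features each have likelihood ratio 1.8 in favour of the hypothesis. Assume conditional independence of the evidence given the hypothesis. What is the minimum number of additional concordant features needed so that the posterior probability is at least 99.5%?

Prior odds = (1/600)/(599/600) = 1/599.
Combined Bayes factor of the evidence already in hand = 1.7 × 0.8 × 2.1 = 2.856.
Odds after that evidence = (1/599) × 2.856 = 357/74875.
Target odds = 0.995/0.005 = 199.
Need 1.8ⁿ ≥ 199 ÷ (357/74875) = 14900125/357.
1.8¹⁸ ≈39346.4 falls short of 14900125/357 but 1.8¹⁹ ≈70823.5 reaches it, so n = 19.

19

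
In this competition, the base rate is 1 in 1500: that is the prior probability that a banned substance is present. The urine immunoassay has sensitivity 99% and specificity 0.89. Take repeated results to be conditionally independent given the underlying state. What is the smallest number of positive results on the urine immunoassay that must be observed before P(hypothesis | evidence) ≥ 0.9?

Prior odds: (1/1500) ÷ (1499/1500) = 1/1499.
False-positive rate = 1 − 0.89 = 0.11; likelihood ratio of a positive = 0.99/0.11 = 9.
Target posterior odds = 0.9/0.1 = 9.
Require 9ⁿ ≥ 9 ÷ (1/1499) = 13491.
9⁴ = 6561 falls short of 13491 but 9⁵ = 59049 reaches it, so n = 5.

5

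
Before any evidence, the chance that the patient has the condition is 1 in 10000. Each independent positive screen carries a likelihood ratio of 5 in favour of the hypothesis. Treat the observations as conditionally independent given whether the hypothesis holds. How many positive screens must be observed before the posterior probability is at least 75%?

7

Prior odds = 0.0001/0.9999 = 1/9999.
Likelihood ratio per positive screen = 5.
Target odds: 0.75 ÷ 0.25 = 3.
Need (1/9999) × 5ⁿ ≥ 3, i.e. 5ⁿ ≥ 29997.
5⁶ = 15625 falls short of 29997 but 5⁷ = 78125 reaches it, so n = 7.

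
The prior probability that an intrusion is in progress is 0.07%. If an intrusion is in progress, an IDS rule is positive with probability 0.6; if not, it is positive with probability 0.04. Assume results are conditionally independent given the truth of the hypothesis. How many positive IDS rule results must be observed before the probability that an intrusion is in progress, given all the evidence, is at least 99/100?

Prior odds: 0.0007 ÷ 0.9993 = 7/9993.
Likelihood ratio of a positive = 0.6/0.04 = 15.
Target odds: 0.99 ÷ 0.01 = 99.
Need (7/9993) × 15ⁿ ≥ 99, i.e. 15ⁿ ≥ 989307/7.
15⁴ = 50625 falls short of 989307/7 but 15⁵ = 759375 reaches it, so n = 5.

5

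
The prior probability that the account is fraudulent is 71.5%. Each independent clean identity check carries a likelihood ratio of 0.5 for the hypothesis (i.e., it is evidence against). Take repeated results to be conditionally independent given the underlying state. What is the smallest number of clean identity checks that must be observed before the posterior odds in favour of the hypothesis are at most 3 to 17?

Prior odds = 0.715/0.285 = 143/57.
Likelihood ratio per clean identity check = 0.5.
Target odds = 3/17.
Require 0.5ⁿ ≤ 3/17 ÷ (143/57) = 171/2431.
0.5³ = 0.125 is still above 171/2431 but 0.5⁴ = 0.0625 is at or below it, so n = 4.

4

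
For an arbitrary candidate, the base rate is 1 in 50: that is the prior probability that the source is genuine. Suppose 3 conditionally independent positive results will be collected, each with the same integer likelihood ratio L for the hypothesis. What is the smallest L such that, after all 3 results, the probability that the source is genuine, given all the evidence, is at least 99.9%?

37

Prior odds = 0.02/0.98 = 1/49.
Target odds = 0.999/0.001 = 999.
Need L³ ≥ 999 ÷ (1/49) = 48951.
36³ = 46656 < 48951 ≤ 50653 = 37³, so L = 37.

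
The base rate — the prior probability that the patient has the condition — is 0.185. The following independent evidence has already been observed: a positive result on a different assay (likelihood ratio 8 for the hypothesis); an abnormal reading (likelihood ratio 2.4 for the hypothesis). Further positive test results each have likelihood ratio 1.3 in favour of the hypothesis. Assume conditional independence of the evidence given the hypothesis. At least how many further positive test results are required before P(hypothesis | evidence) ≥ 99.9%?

Prior odds = 0.185/0.815 = 37/163.
Combined Bayes factor of the evidence already in hand = 8 × 2.4 = 19.2.
Odds after that evidence = (37/163) × 19.2 = 3552/815.
Target odds = 0.999/0.001 = 999.
Need 1.3ⁿ ≥ 999 ÷ (3552/815) = 229.21875.
1.3²⁰ ≈190.05 falls short of 229.21875 but 1.3²¹ ≈247.065 reaches it, so n = 21.

21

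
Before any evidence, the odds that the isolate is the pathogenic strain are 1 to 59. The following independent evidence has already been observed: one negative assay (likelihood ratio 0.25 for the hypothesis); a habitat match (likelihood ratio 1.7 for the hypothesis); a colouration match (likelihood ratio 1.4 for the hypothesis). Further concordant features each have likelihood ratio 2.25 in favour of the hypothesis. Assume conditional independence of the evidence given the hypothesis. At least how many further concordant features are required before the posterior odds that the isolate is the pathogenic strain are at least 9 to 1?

9

Prior odds = 1/59.
Combined Bayes factor of the evidence already in hand = 0.25 × 1.7 × 1.4 = 0.595.
Odds after that evidence = (1/59) × 0.595 = 119/11800.
Target odds = 9.
Need 2.25ⁿ ≥ 9 ÷ (119/11800) = 106200/119.
2.25⁸ = 43046721/65536 falls short of 106200/119 but 2.25⁹ = 387420489/262144 reaches it, so n = 9.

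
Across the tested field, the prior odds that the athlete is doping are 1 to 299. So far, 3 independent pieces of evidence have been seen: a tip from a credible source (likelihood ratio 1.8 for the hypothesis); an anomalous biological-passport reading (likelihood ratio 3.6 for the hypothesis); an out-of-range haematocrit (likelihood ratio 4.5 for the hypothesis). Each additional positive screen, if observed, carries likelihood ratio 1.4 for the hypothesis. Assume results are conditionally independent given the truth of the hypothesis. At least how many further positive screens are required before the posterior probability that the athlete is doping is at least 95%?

16

Prior odds = 1/299.
Combined Bayes factor of the evidence already in hand = 1.8 × 3.6 × 4.5 = 29.16.
Odds after that evidence = (1/299) × 29.16 = 729/7475.
Target odds = 0.95/0.05 = 19.
Need 1.4ⁿ ≥ 19 ÷ (729/7475) = 142025/729.
1.4¹⁵ ≈155.568 falls short of 142025/729 but 1.4¹⁶ ≈217.795 reaches it, so n = 16.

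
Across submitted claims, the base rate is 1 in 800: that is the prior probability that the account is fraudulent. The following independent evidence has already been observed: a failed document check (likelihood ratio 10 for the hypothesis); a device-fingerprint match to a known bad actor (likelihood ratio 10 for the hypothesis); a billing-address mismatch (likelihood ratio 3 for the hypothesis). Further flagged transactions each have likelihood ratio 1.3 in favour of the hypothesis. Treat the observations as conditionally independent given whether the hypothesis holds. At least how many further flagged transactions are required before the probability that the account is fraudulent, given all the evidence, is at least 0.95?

15

Prior odds = 0.00125/0.99875 = 1/799.
Combined Bayes factor of the evidence already in hand = 10 × 10 × 3 = 300.
Odds after that evidence = (1/799) × 300 = 300/799.
Target odds = 0.95/0.05 = 19.
Need 1.3ⁿ ≥ 19 ÷ (300/799) = 15181/300.
1.3¹⁴ ≈39.3738 falls short of 15181/300 but 1.3¹⁵ ≈51.1859 reaches it, so n = 15.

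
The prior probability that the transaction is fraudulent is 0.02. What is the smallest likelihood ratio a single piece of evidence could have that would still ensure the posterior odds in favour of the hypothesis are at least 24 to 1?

1176

Prior odds = 0.02/0.98 = 1/49.
Target odds = 24.
Required Bayes factor = 24 ÷ (1/49) = 1176.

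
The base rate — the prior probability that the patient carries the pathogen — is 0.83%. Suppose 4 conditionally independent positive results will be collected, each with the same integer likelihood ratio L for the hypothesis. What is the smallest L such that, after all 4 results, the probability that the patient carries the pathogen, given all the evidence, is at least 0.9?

Prior odds = 0.0083/0.9917 = 83/9917.
Target odds = 0.9/0.1 = 9.
Need L⁴ ≥ 9 ÷ (83/9917) = 89253/83.
5⁴ = 625 < 89253/83 ≤ 1296 = 6⁴, so L = 6.

6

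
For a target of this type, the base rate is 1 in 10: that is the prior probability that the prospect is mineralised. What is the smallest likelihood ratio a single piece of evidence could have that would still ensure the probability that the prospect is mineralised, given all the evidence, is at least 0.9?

81

Prior odds = 0.1/0.9 = 1/9.
Target odds = 0.9/0.1 = 9.
Required Bayes factor = 9 ÷ (1/9) = 81.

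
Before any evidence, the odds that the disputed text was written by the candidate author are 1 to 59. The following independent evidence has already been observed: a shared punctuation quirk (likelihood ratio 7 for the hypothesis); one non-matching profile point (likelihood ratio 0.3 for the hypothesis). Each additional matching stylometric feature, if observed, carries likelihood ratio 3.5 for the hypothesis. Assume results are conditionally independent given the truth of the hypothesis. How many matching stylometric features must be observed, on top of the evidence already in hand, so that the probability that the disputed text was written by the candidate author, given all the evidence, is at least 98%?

Prior odds = 1/59.
Combined Bayes factor of the evidence already in hand = 7 × 0.3 = 2.1.
Odds after that evidence = (1/59) × 2.1 = 21/590.
Target odds = 0.98/0.02 = 49.
Need 3.5ⁿ ≥ 49 ÷ (21/590) = 4130/3.
3.5⁵ = 525.21875 falls short of 4130/3 but 3.5⁶ = 1838.265625 reaches it, so n = 6.

6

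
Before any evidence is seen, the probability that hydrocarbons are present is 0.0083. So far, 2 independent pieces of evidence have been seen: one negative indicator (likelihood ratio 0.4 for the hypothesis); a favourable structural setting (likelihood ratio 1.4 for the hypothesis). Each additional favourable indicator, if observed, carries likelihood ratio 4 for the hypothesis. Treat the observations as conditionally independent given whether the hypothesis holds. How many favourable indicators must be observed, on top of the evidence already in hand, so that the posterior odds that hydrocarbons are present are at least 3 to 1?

Prior odds = 0.0083/0.9917 = 83/9917.
Combined Bayes factor of the evidence already in hand = 0.4 × 1.4 = 0.56.
Odds after that evidence = (83/9917) × 0.56 = 1162/247925.
Target odds = 3.
Need 4ⁿ ≥ 3 ÷ (1162/247925) = 743775/1162.
4⁴ = 256 falls short of 743775/1162 but 4⁵ = 1024 reaches it, so n = 5.

5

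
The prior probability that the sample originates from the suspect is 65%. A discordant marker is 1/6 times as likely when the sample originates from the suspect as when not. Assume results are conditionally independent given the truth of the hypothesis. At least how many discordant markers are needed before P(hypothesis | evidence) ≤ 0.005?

Prior odds = 0.65/0.35 = 13/7.
Likelihood ratio per discordant marker = 1/6.
Target posterior odds = 0.005/0.995 = 1/199.
Require (1/6)ⁿ ≤ 1/199 ÷ (13/7) = 7/2587.
(1/6)³ = 1/216 is still above 7/2587 but (1/6)⁴ = 1/1296 is at or below it, so n = 4.

4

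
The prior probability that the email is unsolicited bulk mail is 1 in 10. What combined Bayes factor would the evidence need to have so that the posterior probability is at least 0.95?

171

Prior odds = 0.1/0.9 = 1/9.
Target odds = 0.95/0.05 = 19.
Required Bayes factor = 19 ÷ (1/9) = 171.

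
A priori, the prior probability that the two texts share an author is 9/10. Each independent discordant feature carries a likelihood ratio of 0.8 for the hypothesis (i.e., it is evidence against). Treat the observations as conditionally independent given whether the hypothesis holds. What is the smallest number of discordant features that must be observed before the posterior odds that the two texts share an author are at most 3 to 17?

Prior odds = 0.9/0.1 = 9.
Likelihood ratio per discordant feature = 0.8.
Target odds = 3/17.
Require 0.8ⁿ ≤ 3/17 ÷ 9 = 1/51.
0.8¹⁷ ≈0.022518 is still above 1/51 but 0.8¹⁸ ≈0.0180144 is at or below it, so n = 18.

18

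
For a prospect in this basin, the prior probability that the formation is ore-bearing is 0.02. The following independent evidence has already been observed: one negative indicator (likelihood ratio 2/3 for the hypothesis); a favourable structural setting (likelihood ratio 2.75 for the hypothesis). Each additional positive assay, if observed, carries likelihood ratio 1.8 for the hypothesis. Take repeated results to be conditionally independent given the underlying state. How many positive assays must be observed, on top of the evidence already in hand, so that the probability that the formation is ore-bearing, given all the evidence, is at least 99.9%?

Prior odds = 0.02/0.98 = 1/49.
Combined Bayes factor of the evidence already in hand = (2/3) × 2.75 = 11/6.
Odds after that evidence = (1/49) × 11/6 = 11/294.
Target odds = 0.999/0.001 = 999.
Need 1.8ⁿ ≥ 999 ÷ (11/294) = 293706/11.
1.8¹⁷ ≈21859.1 falls short of 293706/11 but 1.8¹⁸ ≈39346.4 reaches it, so n = 18.

18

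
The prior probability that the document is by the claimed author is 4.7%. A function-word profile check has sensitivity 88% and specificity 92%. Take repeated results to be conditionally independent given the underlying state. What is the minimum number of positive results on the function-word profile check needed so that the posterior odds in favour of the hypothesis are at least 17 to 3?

Prior odds: 0.047 ÷ 0.953 = 47/953.
False-positive rate = 1 − 0.92 = 0.08; likelihood ratio of a positive = 0.88/0.08 = 11.
Target odds = 17/3.
Require 11ⁿ ≥ 17/3 ÷ (47/953) = 16201/141.
11¹ = 11 falls short of 16201/141 but 11² = 121 reaches it, so n = 2.

2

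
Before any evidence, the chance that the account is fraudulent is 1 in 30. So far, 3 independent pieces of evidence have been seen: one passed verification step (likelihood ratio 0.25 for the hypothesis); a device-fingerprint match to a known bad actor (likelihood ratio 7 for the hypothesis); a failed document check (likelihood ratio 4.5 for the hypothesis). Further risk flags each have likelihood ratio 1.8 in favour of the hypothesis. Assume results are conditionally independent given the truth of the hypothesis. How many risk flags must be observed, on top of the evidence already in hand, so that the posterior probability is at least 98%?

Prior odds = (1/30)/(29/30) = 1/29.
Combined Bayes factor of the evidence already in hand = 0.25 × 7 × 4.5 = 7.875.
Odds after that evidence = (1/29) × 7.875 = 63/232.
Target odds = 0.98/0.02 = 49.
Need 1.8ⁿ ≥ 49 ÷ (63/232) = 1624/9.
1.8⁸ = 43046721/390625 falls short of 1624/9 but 1.8⁹ = 387420489/1953125 reaches it, so n = 9.

9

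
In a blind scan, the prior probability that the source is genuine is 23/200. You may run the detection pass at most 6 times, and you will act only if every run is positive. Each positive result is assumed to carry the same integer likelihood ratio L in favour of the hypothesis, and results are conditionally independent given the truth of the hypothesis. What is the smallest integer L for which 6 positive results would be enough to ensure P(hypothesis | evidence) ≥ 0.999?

Prior odds = 0.115/0.885 = 23/177.
Target odds = 0.999/0.001 = 999.
Need L⁶ ≥ 999 ÷ (23/177) = 176823/23.
4⁶ = 4096 < 176823/23 ≤ 15625 = 5⁶, so L = 5.

5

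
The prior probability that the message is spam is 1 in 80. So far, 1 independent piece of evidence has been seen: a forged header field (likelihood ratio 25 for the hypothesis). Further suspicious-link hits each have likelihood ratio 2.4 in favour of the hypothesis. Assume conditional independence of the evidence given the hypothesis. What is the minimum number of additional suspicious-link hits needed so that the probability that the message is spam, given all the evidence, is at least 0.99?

7

Prior odds = 0.0125/0.9875 = 1/79.
Bayes factor of the evidence already in hand = 25.
Odds after that evidence = (1/79) × 25 = 25/79.
Target odds = 0.99/0.01 = 99.
Need 2.4ⁿ ≥ 99 ÷ (25/79) = 312.84.
2.4⁶ = 2985984/15625 falls short of 312.84 but 2.4⁷ = 35831808/78125 reaches it, so n = 7.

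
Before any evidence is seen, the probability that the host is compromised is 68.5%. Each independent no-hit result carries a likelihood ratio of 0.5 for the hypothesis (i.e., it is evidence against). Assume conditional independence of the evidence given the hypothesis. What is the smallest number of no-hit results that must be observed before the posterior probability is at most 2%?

7

Prior odds = 0.685/0.315 = 137/63.
Likelihood ratio per no-hit result = 0.5.
Target posterior odds = 0.02/0.98 = 1/49.
Need (137/63) × 0.5ⁿ ≤ 1/49, i.e. 0.5ⁿ ≤ 9/959.
0.5⁶ = 0.015625 is still above 9/959 but 0.5⁷ = 0.0078125 is at or below it, so n = 7.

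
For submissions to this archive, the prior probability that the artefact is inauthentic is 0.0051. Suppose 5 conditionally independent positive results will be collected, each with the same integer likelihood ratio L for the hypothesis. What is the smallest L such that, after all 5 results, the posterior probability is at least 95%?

Prior odds = 0.0051/0.9949 = 51/9949.
Target odds = 0.95/0.05 = 19.
Need L⁵ ≥ 19 ÷ (51/9949) = 189031/51.
5⁵ = 3125 < 189031/51 ≤ 7776 = 6⁵, so L = 6.

6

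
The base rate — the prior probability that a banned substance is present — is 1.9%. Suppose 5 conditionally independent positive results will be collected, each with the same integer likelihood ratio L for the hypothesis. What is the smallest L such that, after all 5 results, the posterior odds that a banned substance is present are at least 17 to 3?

4

Prior odds = 0.019/0.981 = 19/981.
Target odds = 17/3.
Need L⁵ ≥ 17/3 ÷ (19/981) = 5559/19.
3⁵ = 243 < 5559/19 ≤ 1024 = 4⁵, so L = 4.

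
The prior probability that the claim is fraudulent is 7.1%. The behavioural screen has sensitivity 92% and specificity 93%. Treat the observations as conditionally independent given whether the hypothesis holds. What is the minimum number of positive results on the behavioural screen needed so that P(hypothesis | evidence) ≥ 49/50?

3

Prior odds: 0.071 ÷ 0.929 = 71/929.
False-positive rate = 1 − 0.93 = 0.07; likelihood ratio of a positive = 0.92/0.07 = 92/7.
Target odds: 0.98 ÷ 0.02 = 49.
Require (92/7)ⁿ ≥ 49 ÷ (71/929) = 45521/71.
(92/7)² = 8464/49 falls short of 45521/71 but (92/7)³ = 778688/343 reaches it, so n = 3.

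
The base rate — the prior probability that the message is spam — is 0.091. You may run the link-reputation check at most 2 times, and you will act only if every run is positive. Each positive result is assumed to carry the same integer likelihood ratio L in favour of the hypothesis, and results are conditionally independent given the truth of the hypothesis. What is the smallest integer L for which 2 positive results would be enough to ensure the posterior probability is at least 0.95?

14

Prior odds = 0.091/0.909 = 91/909.
Target odds = 0.95/0.05 = 19.
Need L² ≥ 19 ÷ (91/909) = 17271/91.
13² = 169 < 17271/91 ≤ 196 = 14², so L = 14.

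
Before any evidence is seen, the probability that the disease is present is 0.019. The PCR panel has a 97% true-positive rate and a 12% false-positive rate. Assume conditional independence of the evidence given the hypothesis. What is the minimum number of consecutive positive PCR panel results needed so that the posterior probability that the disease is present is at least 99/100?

Prior odds = 0.019/0.981 = 19/981.
Likelihood ratio of a positive result = 0.97/0.12 = 97/12.
Target odds: 0.99 ÷ 0.01 = 99.
Need (19/981) × (97/12)ⁿ ≥ 99, i.e. (97/12)ⁿ ≥ 97119/19.
(97/12)⁴ = 88529281/20736 falls short of 97119/19 but (97/12)⁵ ≈34510.6 reaches it, so n = 5.

5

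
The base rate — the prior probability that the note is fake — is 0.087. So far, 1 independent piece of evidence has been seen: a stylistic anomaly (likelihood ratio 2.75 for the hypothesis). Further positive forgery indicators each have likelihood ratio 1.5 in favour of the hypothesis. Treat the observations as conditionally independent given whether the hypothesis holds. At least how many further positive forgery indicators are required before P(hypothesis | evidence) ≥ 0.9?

9

Prior odds = 0.087/0.913 = 87/913.
Bayes factor of the evidence already in hand = 2.75.
Odds after that evidence = (87/913) × 2.75 = 87/332.
Target odds = 0.9/0.1 = 9.
Need 1.5ⁿ ≥ 9 ÷ (87/332) = 996/29.
1.5⁸ = 25.62890625 falls short of 996/29 but 1.5⁹ = 19683/512 reaches it, so n = 9.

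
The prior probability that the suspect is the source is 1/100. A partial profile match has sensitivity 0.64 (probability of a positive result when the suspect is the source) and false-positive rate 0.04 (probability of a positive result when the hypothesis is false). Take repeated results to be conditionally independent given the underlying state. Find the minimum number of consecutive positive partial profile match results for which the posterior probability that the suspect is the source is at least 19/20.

Prior odds = 0.01/0.99 = 1/99.
Likelihood ratio of a positive result = 0.64/0.04 = 16.
Target odds: 0.95 ÷ 0.05 = 19.
Need (1/99) × 16ⁿ ≥ 19, i.e. 16ⁿ ≥ 1881.
16² = 256 falls short of 1881 but 16³ = 4096 reaches it, so n = 3.

3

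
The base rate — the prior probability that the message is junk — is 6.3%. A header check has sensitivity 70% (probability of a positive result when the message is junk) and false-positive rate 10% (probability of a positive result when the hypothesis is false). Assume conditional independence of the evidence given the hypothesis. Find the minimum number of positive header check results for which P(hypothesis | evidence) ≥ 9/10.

Prior odds = 0.063/0.937 = 63/937.
Likelihood ratio of a positive result = 0.7/0.1 = 7.
Target odds: 0.9 ÷ 0.1 = 9.
Require 7ⁿ ≥ 9 ÷ (63/937) = 937/7.
7² = 49 falls short of 937/7 but 7³ = 343 reaches it, so n = 3.

3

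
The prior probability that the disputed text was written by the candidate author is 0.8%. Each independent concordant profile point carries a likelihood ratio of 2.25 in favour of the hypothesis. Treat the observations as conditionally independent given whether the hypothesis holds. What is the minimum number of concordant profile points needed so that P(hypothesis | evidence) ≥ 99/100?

12

Prior odds = 0.008/0.992 = 1/124.
Likelihood ratio per concordant profile point = 2.25.
Target posterior odds = 0.99/0.01 = 99.
Need (1/124) × 2.25ⁿ ≥ 99, i.e. 2.25ⁿ ≥ 12276.
2.25¹¹ ≈7481.83 falls short of 12276 but 2.25¹² ≈16834.1 reaches it, so n = 12.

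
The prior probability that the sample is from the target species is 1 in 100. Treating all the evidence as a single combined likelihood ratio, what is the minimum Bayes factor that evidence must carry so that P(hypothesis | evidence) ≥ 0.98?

4851

Prior odds = 0.01/0.99 = 1/99.
Target odds = 0.98/0.02 = 49.
Required Bayes factor = 49 ÷ (1/99) = 4851.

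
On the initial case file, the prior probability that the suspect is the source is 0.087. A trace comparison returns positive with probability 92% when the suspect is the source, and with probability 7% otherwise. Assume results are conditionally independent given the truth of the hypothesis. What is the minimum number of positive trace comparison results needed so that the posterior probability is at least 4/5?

Prior odds = 0.087/0.913 = 87/913.
Likelihood ratio of a positive result = 0.92/0.07 = 92/7.
Target posterior odds = 0.8/0.2 = 4.
Require (92/7)ⁿ ≥ 4 ÷ (87/913) = 3652/87.
(92/7)¹ = 92/7 falls short of 3652/87 but (92/7)² = 8464/49 reaches it, so n = 2.

2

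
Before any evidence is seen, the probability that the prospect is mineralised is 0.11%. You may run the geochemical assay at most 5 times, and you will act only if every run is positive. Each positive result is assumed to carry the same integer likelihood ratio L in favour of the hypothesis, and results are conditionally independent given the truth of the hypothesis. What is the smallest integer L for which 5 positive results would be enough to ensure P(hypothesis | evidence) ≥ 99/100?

Prior odds = 0.0011/0.9989 = 11/9989.
Target odds = 0.99/0.01 = 99.
Need L⁵ ≥ 99 ÷ (11/9989) = 89901.
9⁵ = 59049 < 89901 ≤ 100000 = 10⁵, so L = 10.

10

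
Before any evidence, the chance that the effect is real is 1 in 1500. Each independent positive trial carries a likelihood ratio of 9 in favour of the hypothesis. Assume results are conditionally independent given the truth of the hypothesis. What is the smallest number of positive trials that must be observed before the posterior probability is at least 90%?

5

Prior odds = (1/1500)/(1499/1500) = 1/1499.
Likelihood ratio per positive trial = 9.
Target posterior odds = 0.9/0.1 = 9.
Need (1/1499) × 9ⁿ ≥ 9, i.e. 9ⁿ ≥ 13491.
9⁴ = 6561 falls short of 13491 but 9⁵ = 59049 reaches it, so n = 5.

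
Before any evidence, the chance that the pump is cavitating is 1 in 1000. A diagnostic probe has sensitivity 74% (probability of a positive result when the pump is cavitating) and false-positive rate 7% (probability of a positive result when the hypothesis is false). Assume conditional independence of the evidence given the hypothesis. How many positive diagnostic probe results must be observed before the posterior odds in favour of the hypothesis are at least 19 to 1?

Prior odds = 0.001/0.999 = 1/999.
Likelihood ratio of a positive result = 0.74/0.07 = 74/7.
Target odds = 19.
Require (74/7)ⁿ ≥ 19 ÷ (1/999) = 18981.
(74/7)⁴ = 29986576/2401 falls short of 18981 but (74/7)⁵ ≈132029 reaches it, so n = 5.

5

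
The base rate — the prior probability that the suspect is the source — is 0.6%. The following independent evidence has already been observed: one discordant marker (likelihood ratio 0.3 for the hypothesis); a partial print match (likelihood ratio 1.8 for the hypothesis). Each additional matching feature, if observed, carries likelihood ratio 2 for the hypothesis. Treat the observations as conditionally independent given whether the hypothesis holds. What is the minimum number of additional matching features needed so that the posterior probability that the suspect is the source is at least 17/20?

Prior odds = 0.006/0.994 = 3/497.
Combined Bayes factor of the evidence already in hand = 0.3 × 1.8 = 0.54.
Odds after that evidence = (3/497) × 0.54 = 81/24850.
Target odds = 0.85/0.15 = 17/3.
Need 2ⁿ ≥ 17/3 ÷ (81/24850) = 422450/243.
2¹⁰ = 1024 falls short of 422450/243 but 2¹¹ = 2048 reaches it, so n = 11.

11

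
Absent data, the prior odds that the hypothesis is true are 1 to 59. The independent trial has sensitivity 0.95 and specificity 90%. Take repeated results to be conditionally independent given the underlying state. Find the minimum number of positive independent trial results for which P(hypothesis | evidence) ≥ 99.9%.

5

Prior odds = 1/59.
False-positive rate = 1 − 0.9 = 0.1; likelihood ratio of a positive = 0.95/0.1 = 9.5.
Target odds: 0.999 ÷ 0.001 = 999.
Require 9.5ⁿ ≥ 999 ÷ (1/59) = 58941.
9.5⁴ = 8145.0625 falls short of 58941 but 9.5⁵ = 77378.09375 reaches it, so n = 5.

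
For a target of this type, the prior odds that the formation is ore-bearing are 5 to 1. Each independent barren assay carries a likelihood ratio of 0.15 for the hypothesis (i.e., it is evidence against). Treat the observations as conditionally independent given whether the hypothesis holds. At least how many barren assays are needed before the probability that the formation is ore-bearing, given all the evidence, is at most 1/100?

4

Prior odds = 5.
Likelihood ratio per barren assay = 0.15.
Target odds: 0.01 ÷ 0.99 = 1/99.
Need 5 × 0.15ⁿ ≤ 1/99, i.e. 0.15ⁿ ≤ 1/495.
0.15³ = 0.003375 is still above 1/495 but 0.15⁴ = 81/160000 is at or below it, so n = 4.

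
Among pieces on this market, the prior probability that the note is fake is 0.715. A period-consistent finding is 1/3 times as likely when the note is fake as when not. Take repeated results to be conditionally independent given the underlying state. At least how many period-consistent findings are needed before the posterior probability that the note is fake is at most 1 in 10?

Prior odds: 0.715 ÷ 0.285 = 143/57.
Likelihood ratio per period-consistent finding = 1/3.
Target posterior odds = 0.1/0.9 = 1/9.
Need (143/57) × (1/3)ⁿ ≤ 1/9, i.e. (1/3)ⁿ ≤ 19/429.
(1/3)² = 1/9 is still above 19/429 but (1/3)³ = 1/27 is at or below it, so n = 3.

3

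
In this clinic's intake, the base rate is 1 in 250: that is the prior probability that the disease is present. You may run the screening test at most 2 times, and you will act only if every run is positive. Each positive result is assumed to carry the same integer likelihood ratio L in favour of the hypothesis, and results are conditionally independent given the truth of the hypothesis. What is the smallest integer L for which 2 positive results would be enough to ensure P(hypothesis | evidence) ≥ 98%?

111

Prior odds = 0.004/0.996 = 1/249.
Target odds = 0.98/0.02 = 49.
Need L² ≥ 49 ÷ (1/249) = 12201.
110² = 12100 < 12201 ≤ 12321 = 111², so L = 111.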